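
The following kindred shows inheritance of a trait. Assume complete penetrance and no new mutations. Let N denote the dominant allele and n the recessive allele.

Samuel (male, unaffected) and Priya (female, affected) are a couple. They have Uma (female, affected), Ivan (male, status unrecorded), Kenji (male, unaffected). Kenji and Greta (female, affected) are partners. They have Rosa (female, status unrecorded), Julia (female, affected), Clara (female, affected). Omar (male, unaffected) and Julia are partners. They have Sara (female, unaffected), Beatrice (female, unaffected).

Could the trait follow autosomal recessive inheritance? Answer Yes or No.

Yes

A consistent assignment under autosomal recessive exists: Samuel Nn, Priya nn, Uma nn, Ivan Nn, Kenji Nn, Greta nn, Rosa Nn, Julia nn, Clara nn, Omar NN, Sara Nn, Beatrice Nn.
In this assignment every recorded phenotype matches its genotype and every non-founder's genotype is obtainable from its parents' genotypes, so the pedigree is consistent.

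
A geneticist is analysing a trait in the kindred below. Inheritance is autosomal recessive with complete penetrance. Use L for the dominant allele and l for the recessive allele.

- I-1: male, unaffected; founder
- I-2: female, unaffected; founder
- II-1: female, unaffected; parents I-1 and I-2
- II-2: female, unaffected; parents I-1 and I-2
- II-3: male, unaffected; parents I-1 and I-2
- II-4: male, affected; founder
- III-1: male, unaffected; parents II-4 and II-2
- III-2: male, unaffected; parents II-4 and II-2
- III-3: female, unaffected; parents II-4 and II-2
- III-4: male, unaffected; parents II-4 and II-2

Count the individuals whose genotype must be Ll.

Obligate heterozygotes: III-1 is unaffected so carries L and received l from II-4 (ll), so III-1 is Ll; III-2 is unaffected so carries L and received l from II-4 (ll), so III-2 is Ll; III-3 is unaffected so carries L and received l from II-4 (ll), so III-3 is Ll; III-4 is unaffected so carries L and received l from II-4 (ll), so III-4 is Ll.
Every other individual is either homozygous by phenotype or has at least one consistent homozygous assignment, so the count is 4.

4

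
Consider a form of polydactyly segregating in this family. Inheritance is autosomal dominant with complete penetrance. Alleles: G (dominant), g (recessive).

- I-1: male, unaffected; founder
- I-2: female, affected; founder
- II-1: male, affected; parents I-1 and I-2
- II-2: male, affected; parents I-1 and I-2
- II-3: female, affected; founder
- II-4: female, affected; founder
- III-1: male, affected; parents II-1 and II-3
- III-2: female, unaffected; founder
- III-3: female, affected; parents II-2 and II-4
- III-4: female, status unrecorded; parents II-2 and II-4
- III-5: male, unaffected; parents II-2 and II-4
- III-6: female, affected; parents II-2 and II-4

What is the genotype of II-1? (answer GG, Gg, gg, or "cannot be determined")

From phenotype alone, II-1 is GG or Gg.
II-1 is affected so carries G and received g from I-1 (gg), so II-1 is Gg.

Gg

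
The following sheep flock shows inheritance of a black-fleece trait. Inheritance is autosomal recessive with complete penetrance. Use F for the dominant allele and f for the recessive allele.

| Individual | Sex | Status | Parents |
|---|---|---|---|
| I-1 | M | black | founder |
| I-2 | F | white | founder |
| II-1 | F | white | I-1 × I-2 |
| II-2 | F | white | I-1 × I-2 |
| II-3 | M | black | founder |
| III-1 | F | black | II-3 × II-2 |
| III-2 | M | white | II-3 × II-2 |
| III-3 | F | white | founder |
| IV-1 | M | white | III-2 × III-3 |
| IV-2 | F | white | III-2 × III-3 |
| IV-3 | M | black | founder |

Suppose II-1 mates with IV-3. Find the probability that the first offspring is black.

1/2

II-1 is white so carries F and received f from I-1 (ff), so II-1 is Ff.
IV-3 is black, so IV-3 is ff.
The cross gives 1/2 Ff : 1/2 ff, so P(offspring is black) = 1/2.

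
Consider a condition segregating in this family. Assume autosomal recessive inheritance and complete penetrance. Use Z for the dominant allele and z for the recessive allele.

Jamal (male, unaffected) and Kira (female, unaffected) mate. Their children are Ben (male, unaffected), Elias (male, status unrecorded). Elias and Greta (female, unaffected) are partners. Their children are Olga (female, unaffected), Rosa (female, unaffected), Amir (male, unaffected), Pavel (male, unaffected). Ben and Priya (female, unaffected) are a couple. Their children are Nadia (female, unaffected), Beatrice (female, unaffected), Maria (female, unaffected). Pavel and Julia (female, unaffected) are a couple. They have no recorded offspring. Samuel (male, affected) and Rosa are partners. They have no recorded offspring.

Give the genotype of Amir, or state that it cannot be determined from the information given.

Amir's phenotype allows ZZ or Zz, and no parent or child forces a single allele at both positions; consistent genotype assignments exist with Amir as ZZ or Zz.

cannot be determined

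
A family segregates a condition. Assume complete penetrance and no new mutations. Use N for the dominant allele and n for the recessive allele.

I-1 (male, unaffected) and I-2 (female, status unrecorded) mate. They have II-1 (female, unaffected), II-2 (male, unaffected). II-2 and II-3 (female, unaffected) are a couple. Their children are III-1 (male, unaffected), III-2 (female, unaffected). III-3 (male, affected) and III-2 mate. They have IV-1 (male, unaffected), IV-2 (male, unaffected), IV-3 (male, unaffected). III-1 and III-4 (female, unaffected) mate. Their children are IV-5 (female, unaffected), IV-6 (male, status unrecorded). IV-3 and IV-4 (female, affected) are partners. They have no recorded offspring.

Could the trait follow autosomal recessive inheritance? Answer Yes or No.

Yes

A consistent assignment under autosomal recessive exists: I-1 NN, I-2 NN, II-1 NN, II-2 NN, II-3 NN, III-1 NN, III-2 NN, III-3 nn, III-4 NN, IV-1 Nn, IV-2 Nn, IV-3 Nn, IV-4 nn, IV-5 NN, IV-6 NN.
In this assignment every recorded phenotype matches its genotype and every non-founder's genotype is obtainable from its parents' genotypes, so the pedigree is consistent.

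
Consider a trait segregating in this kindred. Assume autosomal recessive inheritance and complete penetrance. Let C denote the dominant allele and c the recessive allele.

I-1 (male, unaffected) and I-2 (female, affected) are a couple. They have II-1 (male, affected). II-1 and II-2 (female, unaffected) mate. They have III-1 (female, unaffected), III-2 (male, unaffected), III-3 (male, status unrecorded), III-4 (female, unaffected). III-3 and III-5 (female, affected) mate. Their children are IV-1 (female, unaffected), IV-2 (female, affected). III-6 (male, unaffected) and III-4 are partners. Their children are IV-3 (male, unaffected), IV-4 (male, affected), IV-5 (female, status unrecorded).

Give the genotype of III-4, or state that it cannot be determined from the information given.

From phenotype alone, III-4 is CC or Cc.
III-4 is unaffected so carries C and received c from II-1 (cc), so III-4 is Cc.

Cc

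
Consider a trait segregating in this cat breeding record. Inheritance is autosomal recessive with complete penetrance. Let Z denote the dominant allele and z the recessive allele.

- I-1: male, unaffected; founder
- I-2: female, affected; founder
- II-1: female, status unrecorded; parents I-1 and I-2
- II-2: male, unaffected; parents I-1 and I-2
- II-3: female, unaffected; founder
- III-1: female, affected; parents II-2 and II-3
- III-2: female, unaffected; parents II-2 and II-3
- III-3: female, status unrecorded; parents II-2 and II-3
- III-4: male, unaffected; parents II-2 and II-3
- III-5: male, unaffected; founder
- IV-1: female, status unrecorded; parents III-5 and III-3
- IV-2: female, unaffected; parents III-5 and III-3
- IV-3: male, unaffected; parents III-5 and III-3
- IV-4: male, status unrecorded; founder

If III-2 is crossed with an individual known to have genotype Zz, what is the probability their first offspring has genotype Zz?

II-2 is unaffected so carries Z and received z from I-2 (zz), so II-2 is Zz.
II-3 is unaffected so carries Z and passed z to III-1 (zz), so II-3 is Zz.
III-2 is an unaffected offspring of II-2 (Zz) × II-3 (Zz), whose cross gives 1/4 ZZ : 1/2 Zz : 1/4 zz; conditioning on being unaffected, III-2 is ZZ with probability 1/3, Zz with probability 2/3.
Summing over parental genotype combinations, P(offspring has genotype Zz) = 1/3·1/2 + 2/3·1/2 = 1/2.

1/2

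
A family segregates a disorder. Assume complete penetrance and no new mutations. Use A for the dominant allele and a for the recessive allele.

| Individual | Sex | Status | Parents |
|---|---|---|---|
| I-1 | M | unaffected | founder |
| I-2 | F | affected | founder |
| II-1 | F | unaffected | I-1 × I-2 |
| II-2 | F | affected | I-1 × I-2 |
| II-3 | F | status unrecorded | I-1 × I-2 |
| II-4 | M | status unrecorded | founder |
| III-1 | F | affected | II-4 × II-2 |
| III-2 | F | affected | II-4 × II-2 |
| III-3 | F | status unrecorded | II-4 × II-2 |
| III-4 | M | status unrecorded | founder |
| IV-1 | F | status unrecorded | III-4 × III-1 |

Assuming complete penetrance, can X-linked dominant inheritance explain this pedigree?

Yes

A consistent assignment under X-linked dominant exists: I-1 X^a Y, I-2 X^A X^a, II-1 X^a X^a, II-2 X^A X^a, II-3 X^A X^a, II-4 X^A Y, III-1 X^A X^A, III-2 X^A X^A, III-3 X^A X^A, III-4 X^A Y, IV-1 X^A X^A.
In this assignment every recorded phenotype matches its genotype and every non-founder's genotype is obtainable from its parents' genotypes, so the pedigree is consistent.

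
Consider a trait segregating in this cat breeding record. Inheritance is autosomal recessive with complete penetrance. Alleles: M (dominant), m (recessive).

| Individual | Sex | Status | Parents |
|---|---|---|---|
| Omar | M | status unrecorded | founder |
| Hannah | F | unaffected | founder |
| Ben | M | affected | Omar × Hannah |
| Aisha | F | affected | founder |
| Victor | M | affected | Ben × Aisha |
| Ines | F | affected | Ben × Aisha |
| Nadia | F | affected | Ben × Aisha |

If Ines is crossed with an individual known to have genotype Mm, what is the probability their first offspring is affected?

1/2

Ines is affected, so Ines is mm.
The cross gives 1/2 Mm : 1/2 mm, so P(offspring is affected) = 1/2.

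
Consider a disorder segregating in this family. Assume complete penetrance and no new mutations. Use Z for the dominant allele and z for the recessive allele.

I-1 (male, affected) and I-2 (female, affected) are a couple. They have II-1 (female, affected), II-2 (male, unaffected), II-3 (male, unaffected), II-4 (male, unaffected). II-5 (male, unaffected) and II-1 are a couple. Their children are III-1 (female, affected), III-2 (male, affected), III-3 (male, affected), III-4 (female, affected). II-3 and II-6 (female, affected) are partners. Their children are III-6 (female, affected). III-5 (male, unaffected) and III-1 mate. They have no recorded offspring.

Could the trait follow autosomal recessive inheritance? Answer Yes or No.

Under autosomal recessive, II-2 (unaffected, male) cannot arise from I-1 (affected) × I-2 (affected).

No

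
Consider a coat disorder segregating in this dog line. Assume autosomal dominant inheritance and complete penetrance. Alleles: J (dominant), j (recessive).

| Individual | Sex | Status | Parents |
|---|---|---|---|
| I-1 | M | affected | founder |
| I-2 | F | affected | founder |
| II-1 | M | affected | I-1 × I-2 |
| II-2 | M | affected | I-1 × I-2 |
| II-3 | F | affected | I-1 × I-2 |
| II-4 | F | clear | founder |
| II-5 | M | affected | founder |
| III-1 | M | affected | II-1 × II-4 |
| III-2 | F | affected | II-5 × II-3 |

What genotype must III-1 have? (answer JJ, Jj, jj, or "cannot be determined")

From phenotype alone, III-1 is JJ or Jj.
III-1 is affected so carries J and received j from II-4 (jj), so III-1 is Jj.

Jj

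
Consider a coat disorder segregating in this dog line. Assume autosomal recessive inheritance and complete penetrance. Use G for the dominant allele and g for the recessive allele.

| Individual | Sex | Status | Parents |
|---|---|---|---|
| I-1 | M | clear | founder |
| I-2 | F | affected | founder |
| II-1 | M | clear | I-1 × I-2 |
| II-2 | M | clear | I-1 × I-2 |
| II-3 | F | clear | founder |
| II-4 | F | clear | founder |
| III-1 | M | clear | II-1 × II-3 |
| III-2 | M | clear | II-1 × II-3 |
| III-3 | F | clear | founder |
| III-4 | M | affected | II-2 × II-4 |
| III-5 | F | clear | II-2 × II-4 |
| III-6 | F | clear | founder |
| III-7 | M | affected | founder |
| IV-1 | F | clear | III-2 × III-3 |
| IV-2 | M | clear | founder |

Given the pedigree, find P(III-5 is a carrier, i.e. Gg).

2/3

II-2 is clear so carries G and received g from I-2 (gg), so II-2 is Gg.
II-4 is clear so carries G and passed g to III-4 (gg), so II-4 is Gg.
Their cross gives offspring ratios 1/4 GG : 1/2 Gg : 1/4 gg. Conditioning on III-5 being clear, P(Gg) = 1/2 / 3/4 = 2/3.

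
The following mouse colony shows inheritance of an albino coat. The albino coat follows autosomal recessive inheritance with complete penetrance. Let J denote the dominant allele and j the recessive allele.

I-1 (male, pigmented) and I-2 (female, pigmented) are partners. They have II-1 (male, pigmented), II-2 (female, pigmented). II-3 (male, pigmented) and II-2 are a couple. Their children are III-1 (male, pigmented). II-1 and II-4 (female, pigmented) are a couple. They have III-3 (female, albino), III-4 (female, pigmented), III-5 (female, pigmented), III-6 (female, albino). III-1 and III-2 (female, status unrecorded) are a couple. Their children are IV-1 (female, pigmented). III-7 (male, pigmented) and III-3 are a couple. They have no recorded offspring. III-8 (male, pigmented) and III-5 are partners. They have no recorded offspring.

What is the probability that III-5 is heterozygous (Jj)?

2/3

II-1 is pigmented so carries J and passed j to III-3 (jj), so II-1 is Jj.
II-4 is pigmented so carries J and passed j to III-3 (jj), so II-4 is Jj.
Their cross gives offspring ratios 1/4 JJ : 1/2 Jj : 1/4 jj. Conditioning on III-5 being pigmented, P(Jj) = 1/2 / 3/4 = 2/3.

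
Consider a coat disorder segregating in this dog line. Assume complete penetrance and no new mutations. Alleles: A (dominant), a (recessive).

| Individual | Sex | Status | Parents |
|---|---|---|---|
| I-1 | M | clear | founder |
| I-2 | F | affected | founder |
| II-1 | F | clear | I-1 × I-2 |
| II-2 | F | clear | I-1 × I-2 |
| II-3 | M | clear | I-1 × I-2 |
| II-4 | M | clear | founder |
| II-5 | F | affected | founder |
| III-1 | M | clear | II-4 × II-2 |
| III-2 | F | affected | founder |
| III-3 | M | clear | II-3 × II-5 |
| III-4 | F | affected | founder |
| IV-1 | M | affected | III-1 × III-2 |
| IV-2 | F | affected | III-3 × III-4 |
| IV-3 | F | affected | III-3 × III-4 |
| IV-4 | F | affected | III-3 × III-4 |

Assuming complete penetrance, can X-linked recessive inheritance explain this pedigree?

No

Under X-linked recessive, II-3 (clear, male) cannot arise from I-1 (clear) × I-2 (affected).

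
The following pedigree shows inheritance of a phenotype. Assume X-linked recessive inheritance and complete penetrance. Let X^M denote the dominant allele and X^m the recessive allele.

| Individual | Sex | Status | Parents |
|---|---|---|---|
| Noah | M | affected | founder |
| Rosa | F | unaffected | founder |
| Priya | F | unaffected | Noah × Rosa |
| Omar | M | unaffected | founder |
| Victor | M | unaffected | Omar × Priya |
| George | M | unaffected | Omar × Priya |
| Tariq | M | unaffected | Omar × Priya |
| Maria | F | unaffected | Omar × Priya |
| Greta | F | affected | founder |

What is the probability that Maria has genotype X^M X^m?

1/2

Omar is unaffected, so Omar is X^M Y.
Priya is unaffected so carries M and received m from Noah (X^m Y), so Priya is X^M X^m.
Their cross gives offspring ratios 1/2 X^M X^M : 1/2 X^M X^m. Conditioning on Maria being unaffected, P(X^M X^m) = 1/2 / 1 = 1/2.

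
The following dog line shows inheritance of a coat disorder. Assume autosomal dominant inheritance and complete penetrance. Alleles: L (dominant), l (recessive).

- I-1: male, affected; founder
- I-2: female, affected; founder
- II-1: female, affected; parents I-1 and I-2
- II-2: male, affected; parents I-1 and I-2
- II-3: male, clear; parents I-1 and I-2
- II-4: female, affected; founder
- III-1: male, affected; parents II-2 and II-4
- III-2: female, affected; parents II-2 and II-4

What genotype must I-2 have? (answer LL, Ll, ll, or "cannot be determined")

From phenotype alone, I-2 is LL or Ll.
I-2 is affected so carries L and passed l to II-3 (ll), so I-2 is Ll.

Ll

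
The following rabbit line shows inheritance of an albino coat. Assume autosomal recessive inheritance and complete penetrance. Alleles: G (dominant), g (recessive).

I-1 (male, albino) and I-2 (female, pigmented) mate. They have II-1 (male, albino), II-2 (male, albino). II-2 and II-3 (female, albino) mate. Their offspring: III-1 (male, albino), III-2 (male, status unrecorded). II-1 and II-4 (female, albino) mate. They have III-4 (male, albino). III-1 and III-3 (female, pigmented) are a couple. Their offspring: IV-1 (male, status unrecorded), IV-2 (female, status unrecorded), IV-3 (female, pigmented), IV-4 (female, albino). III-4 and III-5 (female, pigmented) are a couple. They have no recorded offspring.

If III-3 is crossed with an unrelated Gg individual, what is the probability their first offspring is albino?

III-3 is pigmented so carries G and passed g to IV-4 (gg), so III-3 is Gg.
The cross gives 1/4 GG : 1/2 Gg : 1/4 gg, so P(offspring is albino) = 1/4.

1/4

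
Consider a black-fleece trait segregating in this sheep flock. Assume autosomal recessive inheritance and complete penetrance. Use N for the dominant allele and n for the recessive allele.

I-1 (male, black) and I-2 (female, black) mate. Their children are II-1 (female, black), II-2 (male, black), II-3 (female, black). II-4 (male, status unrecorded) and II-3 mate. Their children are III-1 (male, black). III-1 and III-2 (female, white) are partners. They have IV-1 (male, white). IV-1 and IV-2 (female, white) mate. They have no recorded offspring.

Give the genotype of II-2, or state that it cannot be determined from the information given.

nn

II-2 is black, so II-2 is nn.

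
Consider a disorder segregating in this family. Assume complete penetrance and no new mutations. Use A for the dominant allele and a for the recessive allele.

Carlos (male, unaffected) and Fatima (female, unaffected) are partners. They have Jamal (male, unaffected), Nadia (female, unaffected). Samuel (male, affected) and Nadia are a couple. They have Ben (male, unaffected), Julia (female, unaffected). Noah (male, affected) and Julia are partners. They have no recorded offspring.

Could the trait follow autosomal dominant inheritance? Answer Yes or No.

Yes

A consistent assignment under autosomal dominant exists: Carlos aa, Fatima aa, Jamal aa, Nadia aa, Samuel Aa, Ben aa, Julia aa, Noah AA.
In this assignment every recorded phenotype matches its genotype and every non-founder's genotype is obtainable from its parents' genotypes, so the pedigree is consistent.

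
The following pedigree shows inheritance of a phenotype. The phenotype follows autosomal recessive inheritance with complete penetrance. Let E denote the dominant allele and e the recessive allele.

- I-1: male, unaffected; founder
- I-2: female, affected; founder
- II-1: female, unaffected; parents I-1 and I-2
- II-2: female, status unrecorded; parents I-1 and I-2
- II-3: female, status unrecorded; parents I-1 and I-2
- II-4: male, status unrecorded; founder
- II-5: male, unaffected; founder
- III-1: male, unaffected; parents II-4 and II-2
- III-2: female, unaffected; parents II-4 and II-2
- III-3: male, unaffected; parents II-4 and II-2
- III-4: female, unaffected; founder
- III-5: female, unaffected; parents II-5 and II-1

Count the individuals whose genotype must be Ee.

Obligate heterozygotes: II-1 is unaffected so carries E and received e from I-2 (ee), so II-1 is Ee.
Every other individual is either homozygous by phenotype or has at least one consistent homozygous assignment, so the count is 1.

1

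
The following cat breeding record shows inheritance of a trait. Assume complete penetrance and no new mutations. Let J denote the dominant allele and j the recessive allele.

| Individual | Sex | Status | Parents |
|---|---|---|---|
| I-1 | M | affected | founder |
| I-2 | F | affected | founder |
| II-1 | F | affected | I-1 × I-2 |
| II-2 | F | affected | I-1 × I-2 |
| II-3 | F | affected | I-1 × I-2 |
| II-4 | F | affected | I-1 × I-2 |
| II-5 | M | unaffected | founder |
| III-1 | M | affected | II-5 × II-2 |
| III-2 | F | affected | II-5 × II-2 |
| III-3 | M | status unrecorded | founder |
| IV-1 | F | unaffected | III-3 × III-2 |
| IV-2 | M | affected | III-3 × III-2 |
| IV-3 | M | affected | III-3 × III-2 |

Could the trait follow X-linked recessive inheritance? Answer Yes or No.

No

Under X-linked recessive, III-2 (affected, female) cannot arise from II-5 (unaffected) × II-2 (affected).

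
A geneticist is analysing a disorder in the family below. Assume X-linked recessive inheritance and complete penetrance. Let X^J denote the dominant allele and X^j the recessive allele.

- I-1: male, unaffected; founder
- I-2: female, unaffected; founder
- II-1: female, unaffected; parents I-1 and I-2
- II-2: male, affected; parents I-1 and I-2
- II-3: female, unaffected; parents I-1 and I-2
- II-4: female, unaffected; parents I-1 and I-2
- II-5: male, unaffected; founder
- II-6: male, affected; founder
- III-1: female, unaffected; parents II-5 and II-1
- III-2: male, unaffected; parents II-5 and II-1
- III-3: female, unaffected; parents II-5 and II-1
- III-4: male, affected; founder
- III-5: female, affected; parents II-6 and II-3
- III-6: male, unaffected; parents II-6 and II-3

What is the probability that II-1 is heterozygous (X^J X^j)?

I-1 is unaffected, so I-1 is X^J Y.
I-2 is unaffected so carries J and passed j to II-2 (X^j Y), so I-2 is X^J X^j.
Their cross gives offspring ratios 1/2 X^J X^J : 1/2 X^J X^j. Conditioning on II-1 being unaffected, P(X^J X^j) = 1/2 / 1 = 1/2 before taking II-1's own offspring into account.
II-5 is unaffected, so II-5 is X^J Y.
Now use II-1's offspring. Probability of each recorded status — unaffected son III-2: 1/2 if II-1 is X^J X^j, 1 if X^J X^J. (III-1, III-3: equally likely either way, so uninformative.)
Bayes: P(X^J X^j) = 1/2·1/2 / (1/2·1/2 + 1/2·1) = 1/3.

1/3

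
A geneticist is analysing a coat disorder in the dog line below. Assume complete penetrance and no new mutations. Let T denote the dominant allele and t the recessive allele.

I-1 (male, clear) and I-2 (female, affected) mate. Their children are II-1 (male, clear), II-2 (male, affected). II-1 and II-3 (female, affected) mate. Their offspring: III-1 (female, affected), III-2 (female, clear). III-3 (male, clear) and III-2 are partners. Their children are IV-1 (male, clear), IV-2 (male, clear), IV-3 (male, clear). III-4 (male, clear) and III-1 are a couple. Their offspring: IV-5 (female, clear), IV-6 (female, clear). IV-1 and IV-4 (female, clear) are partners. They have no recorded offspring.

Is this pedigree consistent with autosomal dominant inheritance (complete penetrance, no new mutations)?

Yes

A consistent assignment under autosomal dominant exists: I-1 tt, I-2 Tt, II-1 tt, II-2 Tt, II-3 Tt, III-1 Tt, III-2 tt, III-3 tt, III-4 tt, IV-1 tt, IV-2 tt, IV-3 tt, IV-4 tt, IV-5 tt, IV-6 tt.
In this assignment every recorded phenotype matches its genotype and every non-founder's genotype is obtainable from its parents' genotypes, so the pedigree is consistent.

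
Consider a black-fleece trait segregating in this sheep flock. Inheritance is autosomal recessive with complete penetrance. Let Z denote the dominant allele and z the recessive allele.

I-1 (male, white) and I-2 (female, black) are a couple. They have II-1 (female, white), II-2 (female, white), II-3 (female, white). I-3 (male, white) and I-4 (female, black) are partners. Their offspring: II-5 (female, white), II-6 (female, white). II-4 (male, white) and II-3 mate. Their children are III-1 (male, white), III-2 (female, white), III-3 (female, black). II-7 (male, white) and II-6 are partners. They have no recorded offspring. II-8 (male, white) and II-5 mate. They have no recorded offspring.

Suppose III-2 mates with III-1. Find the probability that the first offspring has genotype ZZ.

II-4 is white so carries Z and passed z to III-3 (zz), so II-4 is Zz.
II-3 is white so carries Z and received z from I-2 (zz), so II-3 is Zz.
III-2 is a white offspring of II-4 (Zz) × II-3 (Zz), whose cross gives 1/4 ZZ : 1/2 Zz : 1/4 zz; conditioning on being white, III-2 is ZZ with probability 1/3, Zz with probability 2/3.
III-1 is a white offspring of II-4 (Zz) × II-3 (Zz), whose cross gives 1/4 ZZ : 1/2 Zz : 1/4 zz; conditioning on being white, III-1 is ZZ with probability 1/3, Zz with probability 2/3.
Summing over parental genotype combinations, P(offspring has genotype ZZ) = 1/9·1 + 2/9·1/2 + 2/9·1/2 + 4/9·1/4 = 4/9.

4/9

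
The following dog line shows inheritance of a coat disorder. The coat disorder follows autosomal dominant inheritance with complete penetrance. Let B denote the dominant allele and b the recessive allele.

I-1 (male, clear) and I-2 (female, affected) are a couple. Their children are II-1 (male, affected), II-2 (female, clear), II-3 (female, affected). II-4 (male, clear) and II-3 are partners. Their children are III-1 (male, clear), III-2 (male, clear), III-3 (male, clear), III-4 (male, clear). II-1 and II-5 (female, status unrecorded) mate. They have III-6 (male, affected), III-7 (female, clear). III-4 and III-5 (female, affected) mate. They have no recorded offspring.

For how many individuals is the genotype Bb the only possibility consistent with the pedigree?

Obligate heterozygotes: I-2 is affected so carries B and passed b to II-2 (bb), so I-2 is Bb; II-1 is affected so carries B and received b from I-1 (bb), so II-1 is Bb; II-3 is affected so carries B and received b from I-1 (bb), so II-3 is Bb.
Every other individual is either homozygous by phenotype or has at least one consistent homozygous assignment, so the count is 3.

3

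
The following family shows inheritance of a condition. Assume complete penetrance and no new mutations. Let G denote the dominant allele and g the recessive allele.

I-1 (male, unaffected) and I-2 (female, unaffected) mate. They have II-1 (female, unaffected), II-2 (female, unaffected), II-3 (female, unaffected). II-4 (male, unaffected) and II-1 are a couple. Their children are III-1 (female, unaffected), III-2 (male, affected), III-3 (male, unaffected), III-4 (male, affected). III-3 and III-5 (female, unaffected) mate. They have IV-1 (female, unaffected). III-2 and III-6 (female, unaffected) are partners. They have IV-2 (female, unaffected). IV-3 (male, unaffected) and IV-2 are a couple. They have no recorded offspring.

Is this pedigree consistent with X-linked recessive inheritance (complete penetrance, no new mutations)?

Yes

A consistent assignment under X-linked recessive exists: I-1 X^G Y, I-2 X^G X^g, II-1 X^G X^g, II-2 X^G X^G, II-3 X^G X^G, II-4 X^G Y, III-1 X^G X^G, III-2 X^g Y, III-3 X^G Y, III-4 X^g Y, III-5 X^G X^G, III-6 X^G X^G, IV-1 X^G X^G, IV-2 X^G X^g, IV-3 X^G Y.
In this assignment every recorded phenotype matches its genotype and every non-founder's genotype is obtainable from its parents' genotypes, so the pedigree is consistent.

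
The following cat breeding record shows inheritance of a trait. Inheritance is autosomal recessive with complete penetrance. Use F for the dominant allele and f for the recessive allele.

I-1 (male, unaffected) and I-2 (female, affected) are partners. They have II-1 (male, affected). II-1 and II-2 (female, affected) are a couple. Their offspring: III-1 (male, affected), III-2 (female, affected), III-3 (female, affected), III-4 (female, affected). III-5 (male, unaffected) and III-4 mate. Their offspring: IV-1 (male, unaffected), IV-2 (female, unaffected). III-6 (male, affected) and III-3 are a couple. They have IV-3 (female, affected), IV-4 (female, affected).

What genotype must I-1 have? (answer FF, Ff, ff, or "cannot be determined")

Ff

From phenotype alone, I-1 is FF or Ff.
I-1 is unaffected so carries F and passed f to II-1 (ff), so I-1 is Ff.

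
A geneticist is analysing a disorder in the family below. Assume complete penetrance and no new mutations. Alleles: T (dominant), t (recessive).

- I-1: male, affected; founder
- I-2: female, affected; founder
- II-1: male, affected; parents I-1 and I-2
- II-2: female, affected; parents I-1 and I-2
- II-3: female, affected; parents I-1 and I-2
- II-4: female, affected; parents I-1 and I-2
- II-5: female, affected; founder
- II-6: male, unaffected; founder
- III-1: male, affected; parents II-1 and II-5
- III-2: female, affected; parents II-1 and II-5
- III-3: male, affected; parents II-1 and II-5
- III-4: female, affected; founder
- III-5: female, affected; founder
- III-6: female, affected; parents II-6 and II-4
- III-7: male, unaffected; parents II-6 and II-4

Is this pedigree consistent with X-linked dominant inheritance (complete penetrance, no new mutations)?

A consistent assignment under X-linked dominant exists: I-1 X^T Y, I-2 X^T X^t, II-1 X^T Y, II-2 X^T X^T, II-3 X^T X^T, II-4 X^T X^t, II-5 X^T X^T, II-6 X^t Y, III-1 X^T Y, III-2 X^T X^T, III-3 X^T Y, III-4 X^T X^T, III-5 X^T X^T, III-6 X^T X^t, III-7 X^t Y.
In this assignment every recorded phenotype matches its genotype and every non-founder's genotype is obtainable from its parents' genotypes, so the pedigree is consistent.

Yes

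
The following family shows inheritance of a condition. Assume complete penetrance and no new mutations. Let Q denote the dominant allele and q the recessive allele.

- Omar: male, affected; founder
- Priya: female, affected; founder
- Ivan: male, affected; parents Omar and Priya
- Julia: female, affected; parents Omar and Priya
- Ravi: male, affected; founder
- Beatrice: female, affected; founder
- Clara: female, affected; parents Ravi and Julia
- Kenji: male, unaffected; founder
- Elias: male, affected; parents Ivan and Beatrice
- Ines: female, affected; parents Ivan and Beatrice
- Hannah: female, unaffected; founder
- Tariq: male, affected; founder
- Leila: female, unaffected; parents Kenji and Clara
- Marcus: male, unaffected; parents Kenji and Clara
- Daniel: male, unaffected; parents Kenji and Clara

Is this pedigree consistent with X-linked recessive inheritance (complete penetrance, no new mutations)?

Under X-linked recessive, Marcus (unaffected, male) cannot arise from Kenji (unaffected) × Clara (affected).

No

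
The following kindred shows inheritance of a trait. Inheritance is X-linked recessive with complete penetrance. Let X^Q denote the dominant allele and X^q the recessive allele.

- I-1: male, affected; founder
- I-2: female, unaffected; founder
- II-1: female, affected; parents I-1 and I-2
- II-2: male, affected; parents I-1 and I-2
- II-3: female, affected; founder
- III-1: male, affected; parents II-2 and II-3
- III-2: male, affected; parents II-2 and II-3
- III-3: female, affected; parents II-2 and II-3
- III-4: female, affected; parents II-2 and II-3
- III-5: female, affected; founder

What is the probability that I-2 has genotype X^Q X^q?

I-2 is unaffected so carries Q and passed q to II-1 (X^q X^q), so I-2 is X^Q X^q, giving P(X^Q X^q) = 1.

1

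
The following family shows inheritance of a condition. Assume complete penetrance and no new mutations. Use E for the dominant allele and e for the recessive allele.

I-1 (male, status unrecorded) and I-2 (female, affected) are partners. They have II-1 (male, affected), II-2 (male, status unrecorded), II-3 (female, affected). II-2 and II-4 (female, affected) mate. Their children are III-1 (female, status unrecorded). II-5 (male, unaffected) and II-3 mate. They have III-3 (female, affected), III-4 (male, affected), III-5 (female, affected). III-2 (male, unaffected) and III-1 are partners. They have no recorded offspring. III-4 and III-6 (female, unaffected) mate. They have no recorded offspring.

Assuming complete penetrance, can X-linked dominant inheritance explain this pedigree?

Yes

A consistent assignment under X-linked dominant exists: I-1 X^E Y, I-2 X^E X^E, II-1 X^E Y, II-2 X^E Y, II-3 X^E X^E, II-4 X^E X^E, II-5 X^e Y, III-1 X^E X^E, III-2 X^e Y, III-3 X^E X^e, III-4 X^E Y, III-5 X^E X^e, III-6 X^e X^e.
In this assignment every recorded phenotype matches its genotype and every non-founder's genotype is obtainable from its parents' genotypes, so the pedigree is consistent.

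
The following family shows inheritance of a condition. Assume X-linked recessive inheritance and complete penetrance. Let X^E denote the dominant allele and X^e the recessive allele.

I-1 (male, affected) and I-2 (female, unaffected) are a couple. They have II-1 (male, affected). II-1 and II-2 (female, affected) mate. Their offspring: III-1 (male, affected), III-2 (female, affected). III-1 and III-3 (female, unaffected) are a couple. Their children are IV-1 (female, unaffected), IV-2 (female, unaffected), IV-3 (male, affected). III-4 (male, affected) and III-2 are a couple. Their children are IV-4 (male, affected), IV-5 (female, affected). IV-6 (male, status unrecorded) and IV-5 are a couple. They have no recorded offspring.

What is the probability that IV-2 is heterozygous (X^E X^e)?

IV-2 is unaffected so carries E and received e from III-1 (X^e Y), so IV-2 is X^E X^e, giving P(X^E X^e) = 1.

1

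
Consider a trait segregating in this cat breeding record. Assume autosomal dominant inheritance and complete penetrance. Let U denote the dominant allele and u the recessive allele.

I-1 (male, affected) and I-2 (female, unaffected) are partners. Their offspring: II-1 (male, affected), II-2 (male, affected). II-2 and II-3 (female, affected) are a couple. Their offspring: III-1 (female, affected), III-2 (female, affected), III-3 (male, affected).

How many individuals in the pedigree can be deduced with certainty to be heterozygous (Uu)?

2

Obligate heterozygotes: II-1 is affected so carries U and received u from I-2 (uu), so II-1 is Uu; II-2 is affected so carries U and received u from I-2 (uu), so II-2 is Uu.
Every other individual is either homozygous by phenotype or has at least one consistent homozygous assignment, so the count is 2.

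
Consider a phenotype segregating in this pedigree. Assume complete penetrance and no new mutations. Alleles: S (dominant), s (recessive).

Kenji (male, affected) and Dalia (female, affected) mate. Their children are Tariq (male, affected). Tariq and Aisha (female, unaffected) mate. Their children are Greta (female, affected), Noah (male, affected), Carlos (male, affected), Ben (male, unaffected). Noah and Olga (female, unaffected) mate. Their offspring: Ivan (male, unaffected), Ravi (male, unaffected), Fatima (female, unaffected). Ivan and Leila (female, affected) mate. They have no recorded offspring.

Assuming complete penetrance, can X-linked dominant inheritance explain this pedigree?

No

Under X-linked dominant, Noah (affected, male) cannot arise from Tariq (affected) × Aisha (unaffected).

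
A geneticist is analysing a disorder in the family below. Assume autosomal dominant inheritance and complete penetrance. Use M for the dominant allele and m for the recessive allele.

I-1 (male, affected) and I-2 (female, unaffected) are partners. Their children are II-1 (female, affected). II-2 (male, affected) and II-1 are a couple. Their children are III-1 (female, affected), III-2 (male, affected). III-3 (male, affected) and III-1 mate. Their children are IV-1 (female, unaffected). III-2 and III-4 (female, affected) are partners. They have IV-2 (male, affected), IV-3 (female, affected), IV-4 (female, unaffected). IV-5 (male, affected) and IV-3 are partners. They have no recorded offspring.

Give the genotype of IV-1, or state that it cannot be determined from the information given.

mm

IV-1 is unaffected, so IV-1 is mm.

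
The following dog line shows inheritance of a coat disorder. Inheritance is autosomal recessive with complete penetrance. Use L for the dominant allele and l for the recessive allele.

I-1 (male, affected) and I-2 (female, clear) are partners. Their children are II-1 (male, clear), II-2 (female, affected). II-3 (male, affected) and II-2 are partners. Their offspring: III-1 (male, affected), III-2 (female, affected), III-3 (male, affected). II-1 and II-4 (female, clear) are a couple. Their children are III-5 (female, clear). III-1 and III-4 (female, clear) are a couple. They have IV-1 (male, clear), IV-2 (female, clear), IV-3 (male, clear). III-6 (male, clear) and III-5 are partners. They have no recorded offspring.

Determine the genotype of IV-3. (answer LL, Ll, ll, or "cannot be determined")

Ll

From phenotype alone, IV-3 is LL or Ll.
IV-3 is clear so carries L and received l from III-1 (ll), so IV-3 is Ll.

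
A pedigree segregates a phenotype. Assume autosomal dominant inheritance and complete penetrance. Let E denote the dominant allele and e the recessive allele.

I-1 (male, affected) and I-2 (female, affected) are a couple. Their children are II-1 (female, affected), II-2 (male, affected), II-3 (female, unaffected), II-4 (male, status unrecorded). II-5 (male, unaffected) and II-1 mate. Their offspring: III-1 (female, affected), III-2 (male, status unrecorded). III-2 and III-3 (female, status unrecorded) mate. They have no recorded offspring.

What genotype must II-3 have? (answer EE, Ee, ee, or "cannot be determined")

II-3 is unaffected, so II-3 is ee.

ee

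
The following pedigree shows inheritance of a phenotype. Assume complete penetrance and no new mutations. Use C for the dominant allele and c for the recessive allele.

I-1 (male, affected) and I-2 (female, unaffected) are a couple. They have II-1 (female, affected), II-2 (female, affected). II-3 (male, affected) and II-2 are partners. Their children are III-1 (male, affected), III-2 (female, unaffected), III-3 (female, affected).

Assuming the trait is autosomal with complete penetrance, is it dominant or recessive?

dominant

II-3 and II-2 are both affected yet have an unaffected child III-2. Under a recessive model two affected parents are homozygous and every child would be affected, so the trait cannot be recessive.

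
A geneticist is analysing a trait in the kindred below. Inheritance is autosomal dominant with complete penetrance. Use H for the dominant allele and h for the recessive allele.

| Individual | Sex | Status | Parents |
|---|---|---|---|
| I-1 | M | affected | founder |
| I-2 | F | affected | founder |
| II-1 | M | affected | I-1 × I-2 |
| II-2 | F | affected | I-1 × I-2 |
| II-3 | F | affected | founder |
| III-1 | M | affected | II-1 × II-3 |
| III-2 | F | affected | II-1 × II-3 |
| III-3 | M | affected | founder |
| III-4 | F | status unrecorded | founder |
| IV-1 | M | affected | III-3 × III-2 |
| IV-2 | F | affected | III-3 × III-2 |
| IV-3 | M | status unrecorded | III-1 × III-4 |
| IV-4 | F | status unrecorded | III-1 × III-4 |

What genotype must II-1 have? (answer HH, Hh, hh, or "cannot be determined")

II-1's phenotype allows HH or Hh, and no parent or child forces a single allele at both positions; consistent genotype assignments exist with II-1 as HH or Hh.

cannot be determined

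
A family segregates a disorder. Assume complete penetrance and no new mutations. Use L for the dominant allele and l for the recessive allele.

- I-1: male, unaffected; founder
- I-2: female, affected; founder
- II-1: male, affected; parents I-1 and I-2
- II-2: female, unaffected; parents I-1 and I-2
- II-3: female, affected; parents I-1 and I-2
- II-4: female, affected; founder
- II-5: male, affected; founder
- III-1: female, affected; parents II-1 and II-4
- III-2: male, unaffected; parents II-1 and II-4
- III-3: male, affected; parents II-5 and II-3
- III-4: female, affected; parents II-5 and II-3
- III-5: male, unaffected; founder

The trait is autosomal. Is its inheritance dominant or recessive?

II-1 and II-4 are both affected yet have an unaffected child III-2. Under a recessive model two affected parents are homozygous and every child would be affected, so the trait cannot be recessive.

dominant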